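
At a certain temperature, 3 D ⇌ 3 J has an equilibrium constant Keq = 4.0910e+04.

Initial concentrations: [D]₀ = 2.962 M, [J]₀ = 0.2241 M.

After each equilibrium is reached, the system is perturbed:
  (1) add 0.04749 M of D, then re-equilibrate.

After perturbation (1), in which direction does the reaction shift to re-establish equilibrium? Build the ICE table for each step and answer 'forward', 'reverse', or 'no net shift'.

Q₀ = 4.3308e-04 vs Keq = 4.0910e+04 ⇒ Q<K, forward
Step 1:
                  D         J
  Initial     2.962    0.2241
  Change     -2.872     2.872
  Equil     0.08986     3.096
  solve Keq expr → x = 0.9574; check Q = 4.0910e+04
Then add 0.04749 M of D.
Step 2:
                  D         J
  Initial    0.1373     3.096
  Change   -0.04615   0.04615
  Equil      0.0912     3.142
  solve Keq expr → x = 0.01538; check Q = 4.0910e+04

Direction: forward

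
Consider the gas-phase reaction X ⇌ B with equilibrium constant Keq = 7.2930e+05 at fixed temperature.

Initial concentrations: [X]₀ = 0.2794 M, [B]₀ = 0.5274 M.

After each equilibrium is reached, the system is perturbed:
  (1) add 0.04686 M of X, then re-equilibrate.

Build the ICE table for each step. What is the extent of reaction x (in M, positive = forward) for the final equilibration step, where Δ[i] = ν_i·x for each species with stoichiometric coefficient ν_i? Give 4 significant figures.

x = 0.04686 M

Q₀ = 1.888 vs Keq = 7.2930e+05 ⇒ Q<K, forward
Step 1:
                  X         B
  Initial    0.2794    0.5274
  Change    -0.2794    0.2794
  Equil   1.1063e-06    0.8068
  solve Keq expr → x = 0.2794; check Q = 7.2930e+05
Then add 0.04686 M of X.
Step 2:
                  X         B
  Initial   0.04686    0.8068
  Change   -0.04686   0.04686
  Equil   1.1705e-06    0.8537
  solve Keq expr → x = 0.04686; check Q = 7.2930e+05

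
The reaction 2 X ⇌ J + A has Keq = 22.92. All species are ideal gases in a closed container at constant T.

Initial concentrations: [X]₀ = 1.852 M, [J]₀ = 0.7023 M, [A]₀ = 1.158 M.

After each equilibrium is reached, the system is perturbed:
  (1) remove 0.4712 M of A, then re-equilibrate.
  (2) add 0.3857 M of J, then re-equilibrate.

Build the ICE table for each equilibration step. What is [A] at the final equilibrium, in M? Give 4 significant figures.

[A]_eq = 1.442 M

Q₀ = 0.2371 vs Keq = 22.92 ⇒ Q<K, forward
Step 1:
                  X         J         A
  Initial     1.852    0.7023     1.158
  Change     -1.504    0.7519    0.7519
  Equil      0.3481     1.454      1.91
  solve Keq expr → x = 0.7519; check Q = 22.92
Then remove 0.4712 M of A.
Step 2:
                  X         J         A
  Initial    0.3481     1.454     1.439
  Change   -0.04163   0.02081   0.02081
  Equil      0.3065     1.475      1.46
  solve Keq expr → x = 0.02081; check Q = 22.92
Then add 0.3857 M of J.
Step 3:
                  X         J         A
  Initial    0.3065     1.861      1.46
  Change    0.03415  -0.01708  -0.01708
  Equil      0.3406     1.844     1.442
  solve Keq expr → x = -0.01708; check Q = 22.92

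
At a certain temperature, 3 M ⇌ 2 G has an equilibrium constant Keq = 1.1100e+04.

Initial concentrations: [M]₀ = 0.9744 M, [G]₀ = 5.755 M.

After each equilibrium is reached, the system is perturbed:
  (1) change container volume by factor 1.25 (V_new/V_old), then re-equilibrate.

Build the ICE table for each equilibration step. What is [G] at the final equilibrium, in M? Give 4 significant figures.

Q₀ = 35.8 vs Keq = 1.1100e+04 ⇒ Q<K, forward
Step 1:
                  M         G
  Initial    0.9744     5.755
  Change    -0.8214    0.5476
  Equil       0.153     6.303
  solve Keq expr → x = 0.2738; check Q = 1.1100e+04
Then change container volume by factor 1.25 (V_new/V_old).
Step 2:
                  M         G
  Initial    0.1224     5.042
  Change    0.00934 -0.006227
  Equil      0.1317     5.036
  solve Keq expr → x = -0.003113; check Q = 1.1100e+04

[G]_eq = 5.036 M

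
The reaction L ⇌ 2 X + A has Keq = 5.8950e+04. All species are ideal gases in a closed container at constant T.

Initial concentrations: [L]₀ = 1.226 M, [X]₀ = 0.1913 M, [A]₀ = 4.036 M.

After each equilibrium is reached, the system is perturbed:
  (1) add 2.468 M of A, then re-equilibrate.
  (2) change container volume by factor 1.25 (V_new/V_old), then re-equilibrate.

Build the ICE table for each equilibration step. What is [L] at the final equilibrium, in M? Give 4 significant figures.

[L]_eq = 4.6864e-04 M

Q₀ = 0.1205 vs Keq = 5.8950e+04 ⇒ Q<K, forward
Step 1:
                    L           X           A
  init          1.226      0.1913       4.036
  Δ            -1.225       2.451       1.225
  eq       6.2302e-04       2.642       5.261
  solve Keq expr → x = 1.225; check Q = 5.8950e+04
Then add 2.468 M of A.
Step 2:
                    L           X           A
  init     6.2302e-04       2.642       7.729
  Δ        2.9180e-04 -5.8361e-04 -2.9180e-04
  eq       9.1482e-04       2.641       7.729
  solve Keq expr → x = -2.9180e-04; check Q = 5.8950e+04
Then change container volume by factor 1.25 (V_new/V_old).
Step 3:
                    L           X           A
  init     7.3186e-04       2.113       6.183
  Δ       -2.6321e-04  5.2643e-04  2.6321e-04
  eq       4.6864e-04       2.114       6.184
  solve Keq expr → x = 2.6321e-04; check Q = 5.8950e+04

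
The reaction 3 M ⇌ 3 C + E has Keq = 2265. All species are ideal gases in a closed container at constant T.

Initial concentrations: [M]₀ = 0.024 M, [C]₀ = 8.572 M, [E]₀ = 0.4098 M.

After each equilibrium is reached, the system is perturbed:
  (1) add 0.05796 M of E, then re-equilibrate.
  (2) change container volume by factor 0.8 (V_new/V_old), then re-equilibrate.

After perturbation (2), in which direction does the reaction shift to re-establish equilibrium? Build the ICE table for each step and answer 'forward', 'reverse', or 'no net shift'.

Q₀ = 1.8672e+07 vs Keq = 2265 ⇒ Q>K, reverse
Step 1:
                    M           C           E
  init          0.024       8.572      0.4098
  Δ            0.3846     -0.3846     -0.1282
  eq           0.4086       8.187      0.2816
  solve Keq expr → x = -0.1282; check Q = 2265
Then add 0.05796 M of E.
Step 2:
                    M           C           E
  init         0.4086       8.187      0.3396
  Δ           0.02199    -0.02199   -0.007331
  eq           0.4306       8.165      0.3322
  solve Keq expr → x = -0.007331; check Q = 2265
Then change container volume by factor 0.8 (V_new/V_old).
Step 3:
                    M           C           E
  init         0.5383       10.21      0.4153
  Δ           0.03427    -0.03427    -0.01142
  eq           0.5725       10.17      0.4039
  solve Keq expr → x = -0.01142; check Q = 2265

Direction: reverse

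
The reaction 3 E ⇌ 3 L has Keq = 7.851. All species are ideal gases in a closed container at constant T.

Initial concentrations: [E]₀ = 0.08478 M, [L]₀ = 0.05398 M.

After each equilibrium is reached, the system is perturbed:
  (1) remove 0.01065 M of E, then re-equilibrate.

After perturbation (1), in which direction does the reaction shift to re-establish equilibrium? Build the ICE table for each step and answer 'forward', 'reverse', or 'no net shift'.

Q₀ = 0.2581 vs Keq = 7.851 ⇒ Q<K, forward
Step 1:
                    E           L
  Initial     0.08478     0.05398
  Change     -0.03833     0.03833
  Equil       0.04645     0.09231
  solve Keq expr → x = 0.01278; check Q = 7.851
Then remove 0.01065 M of E.
Step 2:
                    E           L
  Initial      0.0358     0.09231
  Change     0.007085   -0.007085
  Equil       0.04288     0.08523
  solve Keq expr → x = -0.002362; check Q = 7.851

Direction: reverse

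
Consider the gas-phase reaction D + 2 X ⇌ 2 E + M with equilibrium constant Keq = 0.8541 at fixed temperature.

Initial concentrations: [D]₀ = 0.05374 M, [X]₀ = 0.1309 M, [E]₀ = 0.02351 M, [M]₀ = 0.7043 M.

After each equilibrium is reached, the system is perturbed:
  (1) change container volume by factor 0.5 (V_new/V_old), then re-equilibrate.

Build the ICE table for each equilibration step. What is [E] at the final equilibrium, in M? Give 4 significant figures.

[E]_eq = 0.06102 M

Q₀ = 0.4228 vs Keq = 0.8541 ⇒ Q<K, forward
Step 1:
                   D          X          E          M
  init       0.05374     0.1309    0.02351     0.7043
  Δ        -0.003499  -0.006998   0.006998   0.003499
  eq         0.05024     0.1239    0.03051     0.7078
  solve Keq expr → x = 0.003499; check Q = 0.8541
Then change container volume by factor 0.5 (V_new/V_old).
Step 2:
                   D          X          E          M
  init        0.1005     0.2478    0.06102      1.416
  Δ                0          0          0          0
  eq          0.1005     0.2478    0.06102      1.416
  solve Keq expr → x = 0; check Q = 0.8541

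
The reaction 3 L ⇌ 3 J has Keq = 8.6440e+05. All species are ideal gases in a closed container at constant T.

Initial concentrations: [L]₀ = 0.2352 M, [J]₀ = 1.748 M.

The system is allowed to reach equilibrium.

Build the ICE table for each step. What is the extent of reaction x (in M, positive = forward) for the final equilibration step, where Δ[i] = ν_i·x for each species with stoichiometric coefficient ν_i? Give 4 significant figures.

x = 0.07153 M

Q₀ = 410.5 vs Keq = 8.6440e+05 ⇒ Q<K, forward
Step 1:
                  L         J
  init       0.2352     1.748
  Δ         -0.2146    0.2146
  eq         0.0206     1.963
  solve Keq expr → x = 0.07153; check Q = 8.6440e+05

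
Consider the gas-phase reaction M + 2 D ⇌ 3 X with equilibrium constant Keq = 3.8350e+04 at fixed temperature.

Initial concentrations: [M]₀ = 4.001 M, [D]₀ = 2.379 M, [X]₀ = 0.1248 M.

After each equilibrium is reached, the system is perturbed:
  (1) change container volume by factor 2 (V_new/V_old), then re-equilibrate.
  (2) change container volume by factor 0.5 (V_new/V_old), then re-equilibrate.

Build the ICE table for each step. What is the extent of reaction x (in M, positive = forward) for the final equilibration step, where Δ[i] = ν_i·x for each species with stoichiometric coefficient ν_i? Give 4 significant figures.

Q₀ = 8.5839e-05 vs Keq = 3.8350e+04 ⇒ Q<K, forward
Step 1:
                  M         D         X
  Initial     4.001     2.379    0.1248
  Change     -1.179    -2.358     3.537
  Equil       2.822    0.0213     3.661
  solve Keq expr → x = 1.179; check Q = 3.8350e+04
Then change container volume by factor 2 (V_new/V_old).
Step 2:
                  M         D         X
  Initial     1.411   0.01065     1.831
  Change          0         0         0
  Equil       1.411   0.01065     1.831
  solve Keq expr → x = 0; check Q = 3.8350e+04
Then change container volume by factor 0.5 (V_new/V_old).
Step 3:
                  M         D         X
  Initial     2.822    0.0213     3.661
  Change          0         0         0
  Equil       2.822    0.0213     3.661
  solve Keq expr → x = 0; check Q = 3.8350e+04

x = 0 M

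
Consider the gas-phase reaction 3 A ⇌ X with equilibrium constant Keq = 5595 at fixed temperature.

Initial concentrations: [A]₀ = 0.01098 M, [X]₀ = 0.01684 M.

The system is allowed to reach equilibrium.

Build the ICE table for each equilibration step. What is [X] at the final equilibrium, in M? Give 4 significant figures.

Q₀ = 1.2721e+04 vs Keq = 5595 ⇒ Q>K, reverse
Step 1:
                  A         X
  Initial   0.01098   0.01684
  Change   0.003152 -0.001051
  Equil     0.01413   0.01579
  solve Keq expr → x = -0.001051; check Q = 5595

[X]_eq = 0.01579 M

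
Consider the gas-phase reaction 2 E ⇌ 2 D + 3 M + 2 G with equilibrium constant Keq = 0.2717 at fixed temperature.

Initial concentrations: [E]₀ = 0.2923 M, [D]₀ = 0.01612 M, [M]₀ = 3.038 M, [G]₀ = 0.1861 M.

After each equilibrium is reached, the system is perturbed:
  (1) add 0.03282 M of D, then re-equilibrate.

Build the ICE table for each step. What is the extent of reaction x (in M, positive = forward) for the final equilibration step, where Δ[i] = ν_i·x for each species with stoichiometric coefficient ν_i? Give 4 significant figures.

x = -0.009003 M

Q₀ = 0.002953 vs Keq = 0.2717 ⇒ Q<K, forward
Step 1:
                   E          D          M          G
  init        0.2923    0.01612      3.038     0.1861
  Δ         -0.06719    0.06719     0.1008    0.06719
  eq          0.2251    0.08331      3.139     0.2533
  solve Keq expr → x = 0.03359; check Q = 0.2717
Then add 0.03282 M of D.
Step 2:
                   E          D          M          G
  init        0.2251     0.1161      3.139     0.2533
  Δ          0.01801   -0.01801   -0.02701   -0.01801
  eq          0.2431    0.09812      3.112     0.2353
  solve Keq expr → x = -0.009003; check Q = 0.2717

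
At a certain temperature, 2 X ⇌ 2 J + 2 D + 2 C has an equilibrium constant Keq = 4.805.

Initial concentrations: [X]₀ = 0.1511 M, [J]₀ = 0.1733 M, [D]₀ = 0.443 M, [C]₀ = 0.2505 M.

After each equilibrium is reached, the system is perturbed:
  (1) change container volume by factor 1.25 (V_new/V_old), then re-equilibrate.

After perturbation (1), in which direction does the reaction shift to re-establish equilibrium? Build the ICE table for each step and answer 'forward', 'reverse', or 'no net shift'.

Q₀ = 0.0162 vs Keq = 4.805 ⇒ Q<K, forward
Step 1:
                    X           J           D           C
  I            0.1511      0.1733       0.443      0.2505
  C           -0.1226      0.1226      0.1226      0.1226
  E           0.02849      0.2959      0.5656      0.3731
  solve Keq expr → x = 0.06131; check Q = 4.805
Then change container volume by factor 1.25 (V_new/V_old).
Step 2:
                    X           J           D           C
  I           0.02279      0.2367      0.4525      0.2985
  C          -0.00716     0.00716     0.00716     0.00716
  E           0.01563      0.2439      0.4596      0.3056
  solve Keq expr → x = 0.00358; check Q = 4.805

Direction: forward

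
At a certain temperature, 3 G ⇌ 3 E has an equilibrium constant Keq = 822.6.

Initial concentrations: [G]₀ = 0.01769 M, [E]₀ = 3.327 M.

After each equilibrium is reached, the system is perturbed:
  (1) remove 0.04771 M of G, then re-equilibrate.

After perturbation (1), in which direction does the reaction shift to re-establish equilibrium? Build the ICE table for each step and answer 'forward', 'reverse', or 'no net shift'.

Q₀ = 6.6523e+06 vs Keq = 822.6 ⇒ Q>K, reverse
Step 1:
                  G         E
  Initial   0.01769     3.327
  Change     0.3049   -0.3049
  Equil      0.3225     3.022
  solve Keq expr → x = -0.1016; check Q = 822.6
Then remove 0.04771 M of G.
Step 2:
                  G         E
  Initial    0.2748     3.022
  Change    0.04311  -0.04311
  Equil      0.3179     2.979
  solve Keq expr → x = -0.01437; check Q = 822.6

Direction: reverse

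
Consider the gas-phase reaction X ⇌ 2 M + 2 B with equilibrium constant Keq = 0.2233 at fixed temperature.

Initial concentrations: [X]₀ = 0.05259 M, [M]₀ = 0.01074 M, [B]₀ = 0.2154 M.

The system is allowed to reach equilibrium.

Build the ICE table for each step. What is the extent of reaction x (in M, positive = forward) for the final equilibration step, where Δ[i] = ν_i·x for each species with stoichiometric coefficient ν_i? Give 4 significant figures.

Q₀ = 1.0176e-04 vs Keq = 0.2233 ⇒ Q<K, forward
Step 1:
                  X         M         B
  I         0.05259   0.01074    0.2154
  C        -0.04771   0.09543   0.09543
  E        0.004877    0.1062    0.3108
  solve Keq expr → x = 0.04771; check Q = 0.2233

x = 0.04771 M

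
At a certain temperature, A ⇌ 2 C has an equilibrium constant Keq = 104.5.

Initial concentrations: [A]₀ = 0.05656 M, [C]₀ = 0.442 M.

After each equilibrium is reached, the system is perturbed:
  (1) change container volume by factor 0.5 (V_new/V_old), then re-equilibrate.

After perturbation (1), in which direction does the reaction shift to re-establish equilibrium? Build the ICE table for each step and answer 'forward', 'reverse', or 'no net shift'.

Q₀ = 3.454 vs Keq = 104.5 ⇒ Q<K, forward
Step 1:
                   A          C
  init       0.05656      0.442
  Δ         -0.05367     0.1073
  eq        0.002888     0.5493
  solve Keq expr → x = 0.05367; check Q = 104.5
Then change container volume by factor 0.5 (V_new/V_old).
Step 2:
                   A          C
  init      0.005776      1.099
  Δ         0.005544   -0.01109
  eq         0.01132      1.088
  solve Keq expr → x = -0.005544; check Q = 104.5

Direction: reverse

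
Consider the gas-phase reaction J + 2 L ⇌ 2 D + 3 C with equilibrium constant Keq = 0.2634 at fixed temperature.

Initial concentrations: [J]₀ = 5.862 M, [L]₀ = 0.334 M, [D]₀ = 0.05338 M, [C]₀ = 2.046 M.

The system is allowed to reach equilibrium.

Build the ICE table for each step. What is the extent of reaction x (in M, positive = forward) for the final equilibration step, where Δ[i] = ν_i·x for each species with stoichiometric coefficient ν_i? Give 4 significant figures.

Q₀ = 0.03732 vs Keq = 0.2634 ⇒ Q<K, forward
Step 1:
                   J          L          D          C
  I            5.862      0.334    0.05338      2.046
  C         -0.02849   -0.05697    0.05697    0.08546
  E            5.834      0.277     0.1104      2.131
  solve Keq expr → x = 0.02849; check Q = 0.2634

x = 0.02849 M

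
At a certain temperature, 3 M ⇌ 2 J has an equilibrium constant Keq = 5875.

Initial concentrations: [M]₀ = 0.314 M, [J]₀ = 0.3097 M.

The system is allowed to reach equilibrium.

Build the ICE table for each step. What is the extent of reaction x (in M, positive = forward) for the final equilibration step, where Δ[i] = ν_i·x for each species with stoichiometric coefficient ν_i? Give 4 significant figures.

x = 0.09309 M

Q₀ = 3.098 vs Keq = 5875 ⇒ Q<K, forward
Step 1:
                    M           J
  I             0.314      0.3097
  C           -0.2793      0.1862
  E           0.03472      0.4959
  solve Keq expr → x = 0.09309; check Q = 5875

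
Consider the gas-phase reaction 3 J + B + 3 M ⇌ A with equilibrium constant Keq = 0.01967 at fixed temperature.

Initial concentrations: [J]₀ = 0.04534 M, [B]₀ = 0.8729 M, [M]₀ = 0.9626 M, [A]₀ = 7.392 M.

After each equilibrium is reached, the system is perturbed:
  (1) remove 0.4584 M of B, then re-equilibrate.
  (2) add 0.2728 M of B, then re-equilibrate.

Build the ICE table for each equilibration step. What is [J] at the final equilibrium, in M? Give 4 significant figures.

[J]_eq = 2.091 M

Q₀ = 1.0186e+05 vs Keq = 0.01967 ⇒ Q>K, reverse
Step 1:
                  J         B         M         A
  I         0.04534    0.8729    0.9626     7.392
  C           1.999    0.6664     1.999   -0.6664
  E           2.045     1.539     2.962     6.726
  solve Keq expr → x = -0.6664; check Q = 0.01967
Then remove 0.4584 M of B.
Step 2:
                  J         B         M         A
  I           2.045     1.081     2.962     6.726
  C          0.1278   0.04259    0.1278  -0.04259
  E           2.172     1.124      3.09     6.683
  solve Keq expr → x = -0.04259; check Q = 0.01967
Then add 0.2728 M of B.
Step 3:
                  J         B         M         A
  I           2.172     1.396      3.09     6.683
  C        -0.08104  -0.02701  -0.08104   0.02701
  E           2.091     1.369     3.009      6.71
  solve Keq expr → x = 0.02701; check Q = 0.01967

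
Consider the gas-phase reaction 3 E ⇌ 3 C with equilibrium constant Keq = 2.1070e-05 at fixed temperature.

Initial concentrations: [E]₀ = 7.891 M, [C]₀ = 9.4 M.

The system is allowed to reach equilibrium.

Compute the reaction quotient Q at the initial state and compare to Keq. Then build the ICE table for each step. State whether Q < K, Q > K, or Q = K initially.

Q₀ = 1.69 vs Keq = 2.1070e-05 ⇒ Q>K, reverse
Step 1:
                    E           C
  Initial       7.891         9.4
  Change        8.935      -8.935
  Equil         16.83      0.4647
  solve Keq expr → x = -2.978; check Q = 2.1070e-05

Q₀ = 1.69; Q > K (proceeds reverse)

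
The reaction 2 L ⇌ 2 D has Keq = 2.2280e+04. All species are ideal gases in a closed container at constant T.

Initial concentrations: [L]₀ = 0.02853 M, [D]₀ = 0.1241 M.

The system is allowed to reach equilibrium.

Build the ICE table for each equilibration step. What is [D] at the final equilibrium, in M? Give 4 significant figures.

Q₀ = 18.92 vs Keq = 2.2280e+04 ⇒ Q<K, forward
Step 1:
                   L          D
  Initial    0.02853     0.1241
  Change    -0.02751    0.02751
  Equil     0.001016     0.1516
  solve Keq expr → x = 0.01376; check Q = 2.2280e+04

[D]_eq = 0.1516 M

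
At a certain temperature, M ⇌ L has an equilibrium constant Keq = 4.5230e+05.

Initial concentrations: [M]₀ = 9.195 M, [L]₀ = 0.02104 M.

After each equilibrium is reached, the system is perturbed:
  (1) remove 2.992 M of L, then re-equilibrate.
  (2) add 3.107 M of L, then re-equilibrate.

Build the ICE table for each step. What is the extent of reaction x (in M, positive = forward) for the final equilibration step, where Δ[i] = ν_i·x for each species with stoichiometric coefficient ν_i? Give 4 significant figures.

Q₀ = 0.002288 vs Keq = 4.5230e+05 ⇒ Q<K, forward
Step 1:
                  M         L
  init        9.195   0.02104
  Δ          -9.195     9.195
  eq      2.0376e-05     9.216
  solve Keq expr → x = 9.195; check Q = 4.5230e+05
Then remove 2.992 M of L.
Step 2:
                  M         L
  init    2.0376e-05     6.224
  Δ       -6.6151e-06 6.6151e-06
  eq      1.3761e-05     6.224
  solve Keq expr → x = 6.6151e-06; check Q = 4.5230e+05
Then add 3.107 M of L.
Step 3:
                  M         L
  init    1.3761e-05     9.331
  Δ       6.8693e-06 -6.8693e-06
  eq      2.0630e-05     9.331
  solve Keq expr → x = -6.8693e-06; check Q = 4.5230e+05

x = -6.8693e-06 M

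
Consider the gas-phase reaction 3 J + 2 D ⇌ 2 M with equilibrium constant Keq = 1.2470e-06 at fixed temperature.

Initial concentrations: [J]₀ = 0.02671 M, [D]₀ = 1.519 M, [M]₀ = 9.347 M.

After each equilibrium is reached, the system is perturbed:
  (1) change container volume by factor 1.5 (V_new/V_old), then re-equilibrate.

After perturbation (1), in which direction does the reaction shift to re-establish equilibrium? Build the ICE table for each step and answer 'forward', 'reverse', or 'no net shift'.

Q₀ = 1.9870e+06 vs Keq = 1.2470e-06 ⇒ Q>K, reverse
Step 1:
                    J           D           M
  init        0.02671       1.519       9.347
  Δ             13.19       8.794      -8.794
  eq            13.22       10.31      0.5534
  solve Keq expr → x = -4.397; check Q = 1.2470e-06
Then change container volume by factor 1.5 (V_new/V_old).
Step 2:
                    J           D           M
  init          8.811       6.875      0.3689
  Δ             0.233      0.1554     -0.1554
  eq            9.044        7.03      0.2135
  solve Keq expr → x = -0.07768; check Q = 1.2470e-06

Direction: reverse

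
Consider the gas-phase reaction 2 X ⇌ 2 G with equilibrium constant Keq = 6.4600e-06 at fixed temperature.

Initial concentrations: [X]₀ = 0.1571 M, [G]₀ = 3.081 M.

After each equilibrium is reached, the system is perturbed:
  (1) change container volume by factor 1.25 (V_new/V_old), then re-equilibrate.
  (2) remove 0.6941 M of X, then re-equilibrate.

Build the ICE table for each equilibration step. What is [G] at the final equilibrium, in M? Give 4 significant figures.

[G]_eq = 0.004808 M

Q₀ = 384.6 vs Keq = 6.4600e-06 ⇒ Q>K, reverse
Step 1:
                    X           G
  Initial      0.1571       3.081
  Change        3.073      -3.073
  Equil          3.23    0.008209
  solve Keq expr → x = -1.536; check Q = 6.4600e-06
Then change container volume by factor 1.25 (V_new/V_old).
Step 2:
                    X           G
  Initial       2.584    0.006567
  Change            0           0
  Equil         2.584    0.006567
  solve Keq expr → x = 0; check Q = 6.4600e-06
Then remove 0.6941 M of X.
Step 3:
                    X           G
  Initial        1.89    0.006567
  Change      0.00176    -0.00176
  Equil         1.892    0.004808
  solve Keq expr → x = -8.7984e-04; check Q = 6.4600e-06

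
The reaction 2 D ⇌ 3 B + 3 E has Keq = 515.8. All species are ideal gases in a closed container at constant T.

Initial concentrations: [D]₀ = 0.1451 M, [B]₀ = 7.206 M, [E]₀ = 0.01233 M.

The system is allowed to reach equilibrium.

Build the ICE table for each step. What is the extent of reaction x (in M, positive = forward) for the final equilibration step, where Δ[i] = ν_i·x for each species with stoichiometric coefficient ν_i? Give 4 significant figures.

Q₀ = 0.03331 vs Keq = 515.8 ⇒ Q<K, forward
Step 1:
                    D           B           E
  Initial      0.1451       7.206     0.01233
  Change     -0.09313      0.1397      0.1397
  Equil       0.05197       7.346       0.152
  solve Keq expr → x = 0.04657; check Q = 515.8

x = 0.04657 M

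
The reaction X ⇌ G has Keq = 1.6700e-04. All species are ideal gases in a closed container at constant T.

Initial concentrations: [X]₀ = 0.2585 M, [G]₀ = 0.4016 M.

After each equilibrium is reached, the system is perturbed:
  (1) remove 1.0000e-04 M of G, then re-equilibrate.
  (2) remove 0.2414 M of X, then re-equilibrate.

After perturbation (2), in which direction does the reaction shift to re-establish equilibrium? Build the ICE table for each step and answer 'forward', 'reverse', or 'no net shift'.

Direction: reverse

Q₀ = 1.554 vs Keq = 1.6700e-04 ⇒ Q>K, reverse
Step 1:
                   X          G
  Initial     0.2585     0.4016
  Change      0.4015    -0.4015
  Equil         0.66 1.1022e-04
  solve Keq expr → x = -0.4015; check Q = 1.6700e-04
Then remove 1.0000e-04 M of G.
Step 2:
                   X          G
  Initial       0.66 1.0218e-05
  Change  -9.9983e-05 9.9983e-05
  Equil       0.6599 1.1020e-04
  solve Keq expr → x = 9.9983e-05; check Q = 1.6700e-04
Then remove 0.2414 M of X.
Step 3:
                   X          G
  Initial     0.4185 1.1020e-04
  Change  4.0307e-05 -4.0307e-05
  Equil       0.4185 6.9895e-05
  solve Keq expr → x = -4.0307e-05; check Q = 1.6700e-04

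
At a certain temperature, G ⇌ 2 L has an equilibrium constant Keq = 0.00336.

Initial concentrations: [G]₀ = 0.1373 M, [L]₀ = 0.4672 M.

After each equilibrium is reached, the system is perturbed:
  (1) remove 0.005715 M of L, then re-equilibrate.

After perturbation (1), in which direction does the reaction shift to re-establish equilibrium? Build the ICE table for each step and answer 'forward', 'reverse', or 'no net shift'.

Q₀ = 1.59 vs Keq = 0.00336 ⇒ Q>K, reverse
Step 1:
                   G          L
  init        0.1373     0.4672
  Δ           0.2164    -0.4327
  eq          0.3537    0.03447
  solve Keq expr → x = -0.2164; check Q = 0.00336
Then remove 0.005715 M of L.
Step 2:
                   G          L
  init        0.3537    0.02876
  Δ        -0.002789   0.005579
  eq          0.3509    0.03434
  solve Keq expr → x = 0.002789; check Q = 0.00336

Direction: forward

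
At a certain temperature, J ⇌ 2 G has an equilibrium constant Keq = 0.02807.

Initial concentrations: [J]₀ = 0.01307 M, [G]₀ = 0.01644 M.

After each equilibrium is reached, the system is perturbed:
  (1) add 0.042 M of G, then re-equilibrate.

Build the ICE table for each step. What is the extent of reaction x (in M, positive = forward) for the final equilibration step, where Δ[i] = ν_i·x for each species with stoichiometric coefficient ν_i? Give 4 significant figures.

Q₀ = 0.02068 vs Keq = 0.02807 ⇒ Q<K, forward
Step 1:
                  J         G
  I         0.01307   0.01644
  C       -9.8793e-04  0.001976
  E         0.01208   0.01842
  solve Keq expr → x = 9.8793e-04; check Q = 0.02807
Then add 0.042 M of G.
Step 2:
                  J         G
  I         0.01208   0.06042
  C         0.01614  -0.03227
  E         0.02822   0.02814
  solve Keq expr → x = -0.01614; check Q = 0.02807

x = -0.01614 M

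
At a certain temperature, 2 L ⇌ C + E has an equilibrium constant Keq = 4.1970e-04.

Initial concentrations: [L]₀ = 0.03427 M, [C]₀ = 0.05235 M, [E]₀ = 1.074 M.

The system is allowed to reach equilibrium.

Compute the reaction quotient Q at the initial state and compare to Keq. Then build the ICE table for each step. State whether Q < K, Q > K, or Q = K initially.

Q₀ = 47.87 vs Keq = 4.1970e-04 ⇒ Q>K, reverse
Step 1:
                   L          C          E
  Initial    0.03427    0.05235      1.074
  Change      0.1047   -0.05234   -0.05234
  Equil        0.139 7.9319e-06      1.022
  solve Keq expr → x = -0.05234; check Q = 4.1970e-04

Q₀ = 47.87; Q > K (proceeds reverse)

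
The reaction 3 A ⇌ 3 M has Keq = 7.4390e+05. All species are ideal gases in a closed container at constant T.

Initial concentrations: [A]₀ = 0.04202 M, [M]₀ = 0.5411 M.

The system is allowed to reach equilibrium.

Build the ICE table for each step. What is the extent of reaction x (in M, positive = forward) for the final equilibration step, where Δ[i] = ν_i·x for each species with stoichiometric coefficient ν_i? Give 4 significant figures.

x = 0.01188 M

Q₀ = 2135 vs Keq = 7.4390e+05 ⇒ Q<K, forward
Step 1:
                  A         M
  I         0.04202    0.5411
  C        -0.03565   0.03565
  E        0.006365    0.5768
  solve Keq expr → x = 0.01188; check Q = 7.4390e+05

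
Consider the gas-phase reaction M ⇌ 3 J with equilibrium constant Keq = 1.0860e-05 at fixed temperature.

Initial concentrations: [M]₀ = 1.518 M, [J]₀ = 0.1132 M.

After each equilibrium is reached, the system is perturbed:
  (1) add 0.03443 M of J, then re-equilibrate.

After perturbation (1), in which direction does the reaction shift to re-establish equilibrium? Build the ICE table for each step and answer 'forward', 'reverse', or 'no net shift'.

Direction: reverse

Q₀ = 9.5558e-04 vs Keq = 1.0860e-05 ⇒ Q>K, reverse
Step 1:
                   M          J
  Initial      1.518     0.1132
  Change      0.0292   -0.08759
  Equil        1.547    0.02561
  solve Keq expr → x = -0.0292; check Q = 1.0860e-05
Then add 0.03443 M of J.
Step 2:
                   M          J
  Initial      1.547    0.06004
  Change     0.01146   -0.03437
  Equil        1.559    0.02568
  solve Keq expr → x = -0.01146; check Q = 1.0860e-05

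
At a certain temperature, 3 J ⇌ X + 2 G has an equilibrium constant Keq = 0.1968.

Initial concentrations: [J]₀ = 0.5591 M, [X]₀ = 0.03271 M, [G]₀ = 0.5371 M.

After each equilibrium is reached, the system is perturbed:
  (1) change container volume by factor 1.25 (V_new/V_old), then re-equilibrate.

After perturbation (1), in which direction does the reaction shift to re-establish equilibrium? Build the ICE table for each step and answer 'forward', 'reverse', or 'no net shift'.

Q₀ = 0.05399 vs Keq = 0.1968 ⇒ Q<K, forward
Step 1:
                    J           X           G
  I            0.5591     0.03271      0.5371
  C          -0.08316     0.02772     0.05544
  E            0.4759     0.06043      0.5925
  solve Keq expr → x = 0.02772; check Q = 0.1968
Then change container volume by factor 1.25 (V_new/V_old).
Step 2:
                    J           X           G
  I            0.3808     0.04834       0.474
  C                 0           0           0
  E            0.3808     0.04834       0.474
  solve Keq expr → x = 0; check Q = 0.1968

Direction: no net shift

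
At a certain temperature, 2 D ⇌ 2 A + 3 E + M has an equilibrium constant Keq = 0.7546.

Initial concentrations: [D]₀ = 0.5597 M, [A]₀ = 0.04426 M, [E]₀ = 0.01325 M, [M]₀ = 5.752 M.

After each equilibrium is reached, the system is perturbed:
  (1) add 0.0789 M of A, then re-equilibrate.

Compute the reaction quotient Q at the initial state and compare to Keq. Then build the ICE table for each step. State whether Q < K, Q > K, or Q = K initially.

Q₀ = 8.3672e-08; Q < K (proceeds forward)

Q₀ = 8.3672e-08 vs Keq = 0.7546 ⇒ Q<K, forward
Step 1:
                   D          A          E          M
  init        0.5597    0.04426    0.01325      5.752
  Δ          -0.2867     0.2867       0.43     0.1433
  eq           0.273     0.3309     0.4433      5.895
  solve Keq expr → x = 0.1433; check Q = 0.7546
Then add 0.0789 M of A.
Step 2:
                   D          A          E          M
  init         0.273     0.4098     0.4433      5.895
  Δ          0.01888   -0.01888   -0.02832  -0.009439
  eq          0.2919      0.391      0.415      5.886
  solve Keq expr → x = -0.009439; check Q = 0.7546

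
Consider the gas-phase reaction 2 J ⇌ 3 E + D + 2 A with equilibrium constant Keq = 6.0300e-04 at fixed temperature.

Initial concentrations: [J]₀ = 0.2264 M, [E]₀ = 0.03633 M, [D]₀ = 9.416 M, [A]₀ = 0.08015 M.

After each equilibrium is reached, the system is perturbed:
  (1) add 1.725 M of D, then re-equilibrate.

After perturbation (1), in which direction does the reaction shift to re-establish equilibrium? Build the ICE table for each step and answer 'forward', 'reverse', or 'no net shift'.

Direction: reverse

Q₀ = 5.6587e-05 vs Keq = 6.0300e-04 ⇒ Q<K, forward
Step 1:
                    J           E           D           A
  I            0.2264     0.03633       9.416     0.08015
  C          -0.01927     0.02891    0.009636     0.01927
  E            0.2071     0.06524       9.426     0.09942
  solve Keq expr → x = 0.009636; check Q = 6.0300e-04
Then add 1.725 M of D.
Step 2:
                    J           E           D           A
  I            0.2071     0.06524       11.15     0.09942
  C          0.001676   -0.002514 -8.3788e-04   -0.001676
  E            0.2088     0.06272       11.15     0.09775
  solve Keq expr → x = -8.3788e-04; check Q = 6.0300e-04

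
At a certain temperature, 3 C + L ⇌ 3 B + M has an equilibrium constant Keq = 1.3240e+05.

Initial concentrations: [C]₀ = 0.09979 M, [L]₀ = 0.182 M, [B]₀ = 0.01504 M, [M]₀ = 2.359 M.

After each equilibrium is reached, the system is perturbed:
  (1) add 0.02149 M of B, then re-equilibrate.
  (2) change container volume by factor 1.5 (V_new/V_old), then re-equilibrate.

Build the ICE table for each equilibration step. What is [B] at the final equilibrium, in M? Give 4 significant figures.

Q₀ = 0.04438 vs Keq = 1.3240e+05 ⇒ Q<K, forward
Step 1:
                   C          L          B          M
  Initial    0.09979      0.182    0.01504      2.359
  Change    -0.09439   -0.03146    0.09439    0.03146
  Equil     0.005397     0.1505     0.1094       2.39
  solve Keq expr → x = 0.03146; check Q = 1.3240e+05
Then add 0.02149 M of B.
Step 2:
                   C          L          B          M
  Initial   0.005397     0.1505     0.1309       2.39
  Change    0.001005 3.3506e-04  -0.001005 -3.3506e-04
  Equil     0.006402     0.1509     0.1299       2.39
  solve Keq expr → x = -3.3506e-04; check Q = 1.3240e+05
Then change container volume by factor 1.5 (V_new/V_old).
Step 3:
                   C          L          B          M
  Initial   0.004268     0.1006    0.08661      1.593
  Change           0          0          0          0
  Equil     0.004268     0.1006    0.08661      1.593
  solve Keq expr → x = 0; check Q = 1.3240e+05

[B]_eq = 0.08661 M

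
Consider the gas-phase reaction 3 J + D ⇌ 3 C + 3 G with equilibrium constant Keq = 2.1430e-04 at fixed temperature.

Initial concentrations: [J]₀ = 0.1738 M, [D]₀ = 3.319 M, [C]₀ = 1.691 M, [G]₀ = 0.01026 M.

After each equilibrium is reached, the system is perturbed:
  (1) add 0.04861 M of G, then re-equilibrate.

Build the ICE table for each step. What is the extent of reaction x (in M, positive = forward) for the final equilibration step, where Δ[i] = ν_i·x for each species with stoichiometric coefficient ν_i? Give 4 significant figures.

Q₀ = 2.9972e-04 vs Keq = 2.1430e-04 ⇒ Q>K, reverse
Step 1:
                    J           D           C           G
  Initial      0.1738       3.319       1.691     0.01026
  Change     0.001025  3.4182e-04   -0.001025   -0.001025
  Equil        0.1748       3.319        1.69    0.009235
  solve Keq expr → x = -3.4182e-04; check Q = 2.1430e-04
Then add 0.04861 M of G.
Step 2:
                    J           D           C           G
  Initial      0.1748       3.319        1.69     0.05784
  Change      0.04585     0.01528    -0.04585    -0.04585
  Equil        0.2207       3.335       1.644       0.012
  solve Keq expr → x = -0.01528; check Q = 2.1430e-04

x = -0.01528 M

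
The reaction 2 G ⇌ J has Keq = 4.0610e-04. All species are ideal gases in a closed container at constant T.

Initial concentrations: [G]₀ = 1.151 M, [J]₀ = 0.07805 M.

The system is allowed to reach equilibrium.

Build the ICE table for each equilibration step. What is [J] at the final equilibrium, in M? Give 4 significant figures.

[J]_eq = 6.9236e-04 M

Q₀ = 0.05891 vs Keq = 4.0610e-04 ⇒ Q>K, reverse
Step 1:
                  G         J
  Initial     1.151   0.07805
  Change     0.1547  -0.07736
  Equil       1.306 6.9236e-04
  solve Keq expr → x = -0.07736; check Q = 4.0610e-04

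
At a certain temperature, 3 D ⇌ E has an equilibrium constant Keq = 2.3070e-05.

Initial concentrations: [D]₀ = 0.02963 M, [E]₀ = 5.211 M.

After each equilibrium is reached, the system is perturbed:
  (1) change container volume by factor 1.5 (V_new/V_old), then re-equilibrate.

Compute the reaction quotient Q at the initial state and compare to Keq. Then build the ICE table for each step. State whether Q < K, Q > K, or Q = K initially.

Q₀ = 2.0032e+05; Q > K (proceeds reverse)

Q₀ = 2.0032e+05 vs Keq = 2.3070e-05 ⇒ Q>K, reverse
Step 1:
                  D         E
  Initial   0.02963     5.211
  Change      15.38    -5.127
  Equil       15.41   0.08441
  solve Keq expr → x = -5.127; check Q = 2.3070e-05
Then change container volume by factor 1.5 (V_new/V_old).
Step 2:
                  D         E
  Initial     10.27   0.05627
  Change    0.09176  -0.03059
  Equil       10.36   0.02569
  solve Keq expr → x = -0.03059; check Q = 2.3070e-05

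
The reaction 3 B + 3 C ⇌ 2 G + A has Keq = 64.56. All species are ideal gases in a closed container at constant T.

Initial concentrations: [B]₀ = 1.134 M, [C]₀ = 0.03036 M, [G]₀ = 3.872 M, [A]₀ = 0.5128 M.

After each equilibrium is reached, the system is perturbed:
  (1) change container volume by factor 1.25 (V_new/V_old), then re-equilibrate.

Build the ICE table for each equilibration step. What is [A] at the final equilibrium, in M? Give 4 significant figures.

Q₀ = 1.8840e+05 vs Keq = 64.56 ⇒ Q>K, reverse
Step 1:
                  B         C         G         A
  I           1.134   0.03036     3.872    0.5128
  C          0.2833    0.2833   -0.1889  -0.09445
  E           1.417    0.3137     3.683    0.4184
  solve Keq expr → x = -0.09445; check Q = 64.56
Then change container volume by factor 1.25 (V_new/V_old).
Step 2:
                  B         C         G         A
  I           1.134     0.251     2.946    0.3347
  C         0.04441   0.04441   -0.0296   -0.0148
  E           1.178    0.2954     2.917    0.3199
  solve Keq expr → x = -0.0148; check Q = 64.56

[A]_eq = 0.3199 M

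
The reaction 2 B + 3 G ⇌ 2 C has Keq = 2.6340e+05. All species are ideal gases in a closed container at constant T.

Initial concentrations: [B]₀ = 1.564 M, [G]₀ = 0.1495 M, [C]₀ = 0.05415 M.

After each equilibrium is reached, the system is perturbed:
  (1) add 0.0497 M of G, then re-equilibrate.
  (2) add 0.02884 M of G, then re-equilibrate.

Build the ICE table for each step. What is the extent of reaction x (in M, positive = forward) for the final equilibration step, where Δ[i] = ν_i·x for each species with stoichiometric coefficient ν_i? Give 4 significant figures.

Q₀ = 0.3588 vs Keq = 2.6340e+05 ⇒ Q<K, forward
Step 1:
                  B         G         C
  Initial     1.564    0.1495   0.05415
  Change   -0.09738   -0.1461   0.09738
  Equil       1.467  0.003435    0.1515
  solve Keq expr → x = 0.04869; check Q = 2.6340e+05
Then add 0.0497 M of G.
Step 2:
                  B         G         C
  Initial     1.467   0.05313    0.1515
  Change   -0.03277  -0.04916   0.03277
  Equil       1.434  0.003973    0.1843
  solve Keq expr → x = 0.01639; check Q = 2.6340e+05
Then add 0.02884 M of G.
Step 3:
                  B         G         C
  Initial     1.434   0.03281    0.1843
  Change   -0.01902  -0.02853   0.01902
  Equil       1.415   0.00428    0.2033
  solve Keq expr → x = 0.009511; check Q = 2.6340e+05

x = 0.009511 M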